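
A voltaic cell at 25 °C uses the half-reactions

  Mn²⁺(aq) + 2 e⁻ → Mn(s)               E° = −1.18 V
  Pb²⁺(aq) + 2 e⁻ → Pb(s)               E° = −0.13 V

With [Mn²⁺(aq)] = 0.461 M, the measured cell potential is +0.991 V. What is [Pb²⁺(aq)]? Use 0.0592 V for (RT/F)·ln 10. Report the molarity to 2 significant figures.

0.0047 M

The Pb²⁺/Pb couple has the larger reduction potential, so it is the cathode: E°cell = −0.13 − (−1.18) = +1.05 V and n = 2.
Since E = E° − (0.0592/n)·log Q, log Q = n(E° − E)/0.0592 = 1.993.
For Pb²⁺(aq) + Mn(s) → Pb(s) + Mn²⁺(aq), the reaction quotient is Q = [Mn²⁺(aq)] / [Pb²⁺(aq)].
Substituting the known concentrations and solving, log [Pb²⁺(aq)] = −2.329 and [Pb²⁺(aq)] = 0.0047 M.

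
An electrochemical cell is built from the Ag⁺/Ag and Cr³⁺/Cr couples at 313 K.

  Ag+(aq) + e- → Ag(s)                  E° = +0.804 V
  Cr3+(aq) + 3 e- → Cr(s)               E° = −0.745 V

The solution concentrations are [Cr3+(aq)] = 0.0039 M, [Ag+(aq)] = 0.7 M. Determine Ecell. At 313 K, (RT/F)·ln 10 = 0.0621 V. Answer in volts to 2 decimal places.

The Ag⁺/Ag couple has the more positive E°, so it is the cathode; Cr³⁺/Cr is the anode.
The standard potential is +0.804 − (−0.745) = +1.549 V and the balanced reaction transfers n = 3 electrons.
Balancing gives 3 Ag+(aq) + Cr(s) → 3 Ag(s) + Cr3+(aq); hence Q = [Cr3+(aq)] / [Ag+(aq)]^3 = 0.0114 (log Q = −1.944).
E = E° − (0.0621/n)·log Q = +1.549 − (0.0621/3)(−1.944) = +1.59 V.

+1.59 V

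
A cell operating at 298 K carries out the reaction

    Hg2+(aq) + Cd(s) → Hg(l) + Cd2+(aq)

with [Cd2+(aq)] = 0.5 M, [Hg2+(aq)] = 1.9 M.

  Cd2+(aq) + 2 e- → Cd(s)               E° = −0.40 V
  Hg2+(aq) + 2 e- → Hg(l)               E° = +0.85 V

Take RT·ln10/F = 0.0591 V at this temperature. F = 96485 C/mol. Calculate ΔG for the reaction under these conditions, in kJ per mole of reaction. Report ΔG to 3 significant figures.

With Hg²⁺/Hg reduced at the cathode, E°cell = +0.85 − (−0.40) = +1.25 V and n = 2.
Q = [Cd2+(aq)] / [Hg2+(aq)] = 0.263, so log Q = −0.580 and E = +1.25 − (0.0591/2)(−0.580) = +1.2671 V.
ΔG = −nFE = −(2)(96485)(+1.2671) J/mol = −245 kJ/mol.

−245 kJ/mol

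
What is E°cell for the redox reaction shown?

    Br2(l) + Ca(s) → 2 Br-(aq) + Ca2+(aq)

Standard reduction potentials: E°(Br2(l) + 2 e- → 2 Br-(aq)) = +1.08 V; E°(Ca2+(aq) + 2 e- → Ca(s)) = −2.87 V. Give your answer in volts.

Br2(l) gains electrons, so the Br₂/Br⁻ couple is the cathode; the Ca²⁺/Ca couple is the anode.
E°cell = E°(cathode) − E°(anode) = +1.08 − (−2.87) = +3.95 V.
The positive value indicates the reaction is spontaneous as written.

+3.95 V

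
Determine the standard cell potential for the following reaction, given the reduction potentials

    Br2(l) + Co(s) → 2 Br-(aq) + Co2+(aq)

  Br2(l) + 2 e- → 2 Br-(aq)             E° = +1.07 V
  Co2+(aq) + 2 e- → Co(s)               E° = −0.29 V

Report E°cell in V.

In the reaction as written, Br2(l) is reduced (cathode) and Co2+(aq) is produced by oxidation at the anode.
E°cell = E°(cathode) − E°(anode) = +1.07 − (−0.29) = +1.36 V.

+1.36 V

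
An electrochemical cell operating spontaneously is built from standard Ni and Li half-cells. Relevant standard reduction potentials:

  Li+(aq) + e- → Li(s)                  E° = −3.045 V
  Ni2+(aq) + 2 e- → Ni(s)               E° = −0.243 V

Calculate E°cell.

+2.802 V

Of the two couples in this cell, the one with the more positive reduction potential is reduced at the cathode: here that is Ni²⁺/Ni (−0.243 V); Li⁺/Li (−3.045 V) is the anode.
E°cell = E°(cathode) − E°(anode) = −0.243 − (−3.045) = +2.802 V.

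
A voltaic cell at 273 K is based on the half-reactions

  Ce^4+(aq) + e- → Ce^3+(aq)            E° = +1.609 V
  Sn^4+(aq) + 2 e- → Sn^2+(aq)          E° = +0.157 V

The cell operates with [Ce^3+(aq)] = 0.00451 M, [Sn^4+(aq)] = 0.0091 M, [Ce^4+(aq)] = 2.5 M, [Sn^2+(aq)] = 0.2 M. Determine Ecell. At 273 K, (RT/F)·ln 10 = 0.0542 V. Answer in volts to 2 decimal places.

+1.64 V

Ce⁴⁺/Ce³⁺ is reduced (cathode, E° = +1.609 V) and Sn⁴⁺/Sn²⁺ is oxidized (anode).
E°cell = +1.609 − (+0.157) = +1.452 V, with n = 2 electrons transferred.
The balanced reaction is 2 Ce^4+(aq) + Sn^2+(aq) → 2 Ce^3+(aq) + Sn^4+(aq), so Q = ([Ce^3+(aq)]^2·[Sn^4+(aq)]) / ([Ce^4+(aq)]^2·[Sn^2+(aq)]) = 1.48×10^−7 and log Q = −6.830.
E = E° − (0.0542/n)·log Q = +1.452 − (0.0542/2)(−6.830) = +1.64 V.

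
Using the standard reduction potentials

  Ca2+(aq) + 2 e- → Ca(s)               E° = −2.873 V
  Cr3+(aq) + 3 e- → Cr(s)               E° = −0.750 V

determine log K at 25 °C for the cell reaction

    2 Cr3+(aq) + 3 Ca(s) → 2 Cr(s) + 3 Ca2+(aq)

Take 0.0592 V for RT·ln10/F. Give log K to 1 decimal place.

log K = 215.2

The Cr³⁺/Cr couple is reduced (cathode); E°cell = −0.750 − (−2.873) = +2.123 V with n = 6.
At equilibrium E = 0, so log K = nE°cell / 0.0592 = (6)(+2.123) / 0.0592 = 215.2.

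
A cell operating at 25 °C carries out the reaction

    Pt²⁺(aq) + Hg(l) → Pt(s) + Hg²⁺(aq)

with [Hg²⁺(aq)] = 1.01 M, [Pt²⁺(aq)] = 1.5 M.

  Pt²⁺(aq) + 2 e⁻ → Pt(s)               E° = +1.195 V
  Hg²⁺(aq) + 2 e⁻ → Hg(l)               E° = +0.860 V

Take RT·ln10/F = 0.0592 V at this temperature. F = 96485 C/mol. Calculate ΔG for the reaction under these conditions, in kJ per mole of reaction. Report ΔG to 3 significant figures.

−65.6 kJ/mol

The standard cell potential is +1.195 − (+0.860) = +0.335 V, with n = 2 electrons in the balanced equation.
Q = [Hg²⁺(aq)] / [Pt²⁺(aq)] = 0.673, so log Q = −0.172 and E = +0.335 − (0.0592/2)(−0.172) = +0.3401 V.
Then ΔG = −nFE = −2 × 96485 × +0.3401 J/mol = −65.6 kJ/mol.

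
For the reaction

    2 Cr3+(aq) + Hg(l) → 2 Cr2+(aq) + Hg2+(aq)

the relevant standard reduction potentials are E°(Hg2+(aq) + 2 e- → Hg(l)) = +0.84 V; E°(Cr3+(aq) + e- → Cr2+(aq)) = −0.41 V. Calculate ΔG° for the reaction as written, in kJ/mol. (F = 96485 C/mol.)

+241 kJ/mol

In the reaction as written Cr3+(aq) is reduced, so the Cr³⁺/Cr²⁺ couple is the cathode and Hg²⁺/Hg is the anode.
E°cell = −0.41 − (+0.84) = −1.25 V; balancing electrons gives n = 2.
ΔG° = −nFE°cell = −(2)(96485)(−1.25) J/mol = +241 kJ/mol.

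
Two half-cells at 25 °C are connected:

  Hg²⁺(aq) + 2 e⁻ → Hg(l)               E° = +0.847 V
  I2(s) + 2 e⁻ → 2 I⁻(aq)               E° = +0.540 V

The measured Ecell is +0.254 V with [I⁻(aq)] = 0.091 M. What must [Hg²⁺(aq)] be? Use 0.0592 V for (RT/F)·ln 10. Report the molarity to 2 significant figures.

Hg²⁺/Hg is the cathode (higher E°); E°cell = +0.847 − (+0.540) = +0.307 V with n = 2.
Rearranging E = E° − (0.0592/n)·log Q gives log Q = 2(+0.307 − (+0.254))/0.0592 = 1.791.
Balancing electrons gives Hg²⁺(aq) + 2 I⁻(aq) → Hg(l) + I2(s); thus Q = 1 / ([Hg²⁺(aq)]·[I⁻(aq)]^2).
Isolating [Hg²⁺(aq)] in Q = 10^{1.791} yields log [Hg²⁺(aq)] = 0.291, i.e. 2.0 M.

2.0 M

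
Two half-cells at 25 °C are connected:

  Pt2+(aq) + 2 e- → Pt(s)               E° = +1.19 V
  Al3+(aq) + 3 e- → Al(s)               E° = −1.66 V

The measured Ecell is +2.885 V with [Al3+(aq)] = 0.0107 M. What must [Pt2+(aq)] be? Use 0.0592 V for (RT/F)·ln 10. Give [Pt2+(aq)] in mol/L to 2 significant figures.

Pt²⁺/Pt is the cathode (higher E°); E°cell = +1.19 − (−1.66) = +2.85 V with n = 6.
From the Nernst equation, log Q = n(E° − E)/0.0592 = 6·(+2.85 − (+2.885))/0.0592 = −3.547.
Balancing electrons gives 3 Pt2+(aq) + 2 Al(s) → 3 Pt(s) + 2 Al3+(aq); thus Q = [Al3+(aq)]^2 / [Pt2+(aq)]^3.
Substituting the known concentrations and solving, log [Pt2+(aq)] = −0.131 and [Pt2+(aq)] = 0.74 M.

0.74 M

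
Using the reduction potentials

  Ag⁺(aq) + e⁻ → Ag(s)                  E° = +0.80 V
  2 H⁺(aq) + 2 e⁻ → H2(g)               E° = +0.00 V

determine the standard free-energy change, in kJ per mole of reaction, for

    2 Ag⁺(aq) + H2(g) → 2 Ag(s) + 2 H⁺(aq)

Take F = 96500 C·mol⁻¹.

−154 kJ/mol

In the reaction as written Ag⁺(aq) is reduced, so the Ag⁺/Ag couple is the cathode and 2H⁺/H₂ is the anode.
E°cell = +0.80 − (+0.00) = +0.80 V; balancing electrons gives n = 2.
ΔG° = −nFE°cell = −(2)(96500)(+0.80) J/mol = −154 kJ/mol.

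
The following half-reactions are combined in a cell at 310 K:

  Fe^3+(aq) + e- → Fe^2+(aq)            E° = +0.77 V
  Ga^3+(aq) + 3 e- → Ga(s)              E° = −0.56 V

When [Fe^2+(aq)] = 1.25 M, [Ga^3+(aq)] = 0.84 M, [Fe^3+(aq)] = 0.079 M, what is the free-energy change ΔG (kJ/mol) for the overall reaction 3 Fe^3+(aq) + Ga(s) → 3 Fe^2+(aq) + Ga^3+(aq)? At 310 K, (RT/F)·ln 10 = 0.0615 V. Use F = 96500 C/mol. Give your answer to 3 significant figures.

E°cell = +0.77 − (−0.56) = +1.33 V; the balanced reaction transfers n = 3 electrons.
The reaction quotient is ([Fe^2+(aq)]^3·[Ga^3+(aq)]) / [Fe^3+(aq)]^3 = 3.33×10^3; by Nernst, E = +1.33 − (0.0615/3)(3.522) = +1.2578 V.
Finally ΔG = −nFE = −(3)(96500 C/mol)(+1.2578 V) = −364 kJ/mol.

−364 kJ/mol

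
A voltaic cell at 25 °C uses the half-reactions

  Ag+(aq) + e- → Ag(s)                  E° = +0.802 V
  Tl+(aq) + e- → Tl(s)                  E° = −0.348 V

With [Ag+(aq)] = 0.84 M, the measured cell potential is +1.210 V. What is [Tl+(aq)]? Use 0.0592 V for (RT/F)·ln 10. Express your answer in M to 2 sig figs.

0.081 M

Ag⁺/Ag is the cathode (higher E°); E°cell = +0.802 − (−0.348) = +1.150 V with n = 1.
Rearranging E = E° − (0.0592/n)·log Q gives log Q = 1(+1.150 − (+1.210))/0.0592 = −1.014.
Balancing electrons gives Ag+(aq) + Tl(s) → Ag(s) + Tl+(aq); thus Q = [Tl+(aq)] / [Ag+(aq)].
Substituting the known concentrations and solving, log [Tl+(aq)] = −1.090 and [Tl+(aq)] = 0.081 M.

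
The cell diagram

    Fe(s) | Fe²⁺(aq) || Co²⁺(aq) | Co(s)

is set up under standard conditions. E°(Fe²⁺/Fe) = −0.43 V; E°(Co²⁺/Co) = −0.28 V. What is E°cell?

By convention the left-hand electrode in cell notation is the anode (oxidation) and the right-hand electrode is the cathode (reduction).
E°cell = E°(right) − E°(left) = −0.28 − (−0.43) = +0.15 V.

+0.15 V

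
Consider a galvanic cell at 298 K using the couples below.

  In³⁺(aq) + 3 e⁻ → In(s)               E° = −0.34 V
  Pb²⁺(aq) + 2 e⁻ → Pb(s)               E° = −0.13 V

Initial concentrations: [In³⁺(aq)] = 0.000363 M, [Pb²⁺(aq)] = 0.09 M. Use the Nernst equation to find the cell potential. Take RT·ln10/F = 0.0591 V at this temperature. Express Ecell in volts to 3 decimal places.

+0.247 V

Pb²⁺/Pb is reduced (cathode, E° = −0.13 V) and In³⁺/In is oxidized (anode).
The standard potential is −0.13 − (−0.34) = +0.21 V and the balanced reaction transfers n = 6 electrons.
The balanced reaction is 3 Pb²⁺(aq) + 2 In(s) → 3 Pb(s) + 2 In³⁺(aq), so Q = [In³⁺(aq)]^2 / [Pb²⁺(aq)]^3 = 0.000181 and log Q = −3.743.
Applying E = E° − (RT ln10/nF)·log Q gives +0.21 − (0.0591/6)(−3.743) = +0.247 V.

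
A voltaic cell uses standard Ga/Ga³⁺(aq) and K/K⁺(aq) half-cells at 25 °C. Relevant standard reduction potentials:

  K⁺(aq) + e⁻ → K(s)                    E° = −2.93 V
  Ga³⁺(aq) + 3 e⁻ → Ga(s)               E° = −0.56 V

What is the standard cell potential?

The Ga³⁺/Ga couple has the higher E°, so Ga ion is reduced (cathode) and K is oxidized (anode).
E°cell = E°(cathode) − E°(anode) = −0.56 − (−2.93) = +2.37 V.

+2.37 V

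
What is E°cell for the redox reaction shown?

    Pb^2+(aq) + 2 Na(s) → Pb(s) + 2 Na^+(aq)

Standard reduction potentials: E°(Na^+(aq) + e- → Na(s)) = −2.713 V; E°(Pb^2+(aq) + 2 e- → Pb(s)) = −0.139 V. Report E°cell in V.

Pb^2+(aq) gains electrons, so the Pb²⁺/Pb couple is the cathode; the Na⁺/Na couple is the anode.
E°cell = E°(cathode) − E°(anode) = −0.139 − (−2.713) = +2.574 V.

+2.574 V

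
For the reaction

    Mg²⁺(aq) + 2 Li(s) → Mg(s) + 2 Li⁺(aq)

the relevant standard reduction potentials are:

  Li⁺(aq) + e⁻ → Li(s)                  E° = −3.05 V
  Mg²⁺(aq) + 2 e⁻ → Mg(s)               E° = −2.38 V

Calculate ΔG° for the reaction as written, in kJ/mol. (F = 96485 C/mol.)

−129 kJ/mol

In the reaction as written Mg²⁺(aq) is reduced, so the Mg²⁺/Mg couple is the cathode and Li⁺/Li is the anode.
E°cell = −2.38 − (−3.05) = +0.67 V; balancing electrons gives n = 2.
ΔG° = −nFE°cell = −(2)(96485)(+0.67) J/mol = −129 kJ/mol.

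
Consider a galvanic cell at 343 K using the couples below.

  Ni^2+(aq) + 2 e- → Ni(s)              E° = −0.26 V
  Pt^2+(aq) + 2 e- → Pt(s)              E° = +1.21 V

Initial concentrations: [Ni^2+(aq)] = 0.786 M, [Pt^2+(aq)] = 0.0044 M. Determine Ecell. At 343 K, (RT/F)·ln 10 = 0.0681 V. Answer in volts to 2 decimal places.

Pt²⁺/Pt is reduced (cathode, E° = +1.21 V) and Ni²⁺/Ni is oxidized (anode).
The standard potential is +1.21 − (−0.26) = +1.47 V and the balanced reaction transfers n = 2 electrons.
The balanced reaction is Pt^2+(aq) + Ni(s) → Pt(s) + Ni^2+(aq), so Q = [Ni^2+(aq)] / [Pt^2+(aq)] = 179 and log Q = 2.252.
Applying E = E° − (RT ln10/nF)·log Q gives +1.47 − (0.0681/2)(2.252) = +1.39 V.

+1.39 V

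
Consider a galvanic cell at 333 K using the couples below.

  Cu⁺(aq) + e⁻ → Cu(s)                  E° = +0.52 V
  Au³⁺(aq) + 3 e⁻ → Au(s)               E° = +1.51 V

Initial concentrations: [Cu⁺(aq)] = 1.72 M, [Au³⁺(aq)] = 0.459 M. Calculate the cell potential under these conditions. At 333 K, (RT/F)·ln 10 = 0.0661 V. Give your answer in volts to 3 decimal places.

Au³⁺/Au is reduced (cathode, E° = +1.51 V) and Cu⁺/Cu is oxidized (anode).
The standard potential is +1.51 − (+0.52) = +0.99 V and the balanced reaction transfers n = 3 electrons.
Balancing gives Au³⁺(aq) + 3 Cu(s) → Au(s) + 3 Cu⁺(aq); hence Q = [Cu⁺(aq)]^3 / [Au³⁺(aq)] = 11.1 (log Q = 1.045).
E = E° − (0.0661/n)·log Q = +0.99 − (0.0661/3)(1.045) = +0.967 V.

+0.967 V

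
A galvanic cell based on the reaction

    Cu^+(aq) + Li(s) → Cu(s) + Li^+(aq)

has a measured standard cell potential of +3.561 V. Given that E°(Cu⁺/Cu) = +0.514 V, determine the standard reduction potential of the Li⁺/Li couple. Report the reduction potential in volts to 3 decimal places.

In the reaction as written the Cu⁺/Cu couple is reduced (cathode) and Li⁺/Li is oxidized (anode), so E°cell = E°(Cu⁺/Cu) − E°(Li⁺/Li).
E°(Li⁺/Li) = E°(cathode) − E°cell = +0.514 − (+3.561) = −3.047 V.

−3.047 V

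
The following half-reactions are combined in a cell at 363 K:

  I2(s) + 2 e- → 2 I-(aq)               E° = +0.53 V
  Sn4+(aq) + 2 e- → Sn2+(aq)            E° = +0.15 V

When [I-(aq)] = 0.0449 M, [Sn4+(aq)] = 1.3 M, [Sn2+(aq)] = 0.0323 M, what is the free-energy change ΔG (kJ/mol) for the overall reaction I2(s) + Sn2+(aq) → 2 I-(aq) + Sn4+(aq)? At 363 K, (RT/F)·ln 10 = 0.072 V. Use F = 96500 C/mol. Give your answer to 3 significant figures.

E°cell = +0.53 − (+0.15) = +0.38 V; the balanced reaction transfers n = 2 electrons.
The reaction quotient is ([I-(aq)]^2·[Sn4+(aq)]) / [Sn2+(aq)] = 0.0811; by Nernst, E = +0.38 − (0.072/2)(−1.091) = +0.4193 V.
Then ΔG = −nFE = −2 × 96500 × +0.4193 J/mol = −80.9 kJ/mol.

−80.9 kJ/mol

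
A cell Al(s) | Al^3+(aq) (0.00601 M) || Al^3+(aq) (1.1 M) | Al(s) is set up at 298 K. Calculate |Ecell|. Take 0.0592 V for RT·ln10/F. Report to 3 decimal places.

0.045 V

For a concentration cell E°cell = 0, since both electrodes use the same couple.
The compartment with the higher Al^3+(aq) concentration (1.1 M) acts as the cathode; ions are reduced there and produced at the dilute (0.00601 M) anode.
With n = 3, Ecell = −(0.0592/3)·log([dilute]/[conc]) = −(0.0592/3)·log(0.00601/1.1) = +0.045 V.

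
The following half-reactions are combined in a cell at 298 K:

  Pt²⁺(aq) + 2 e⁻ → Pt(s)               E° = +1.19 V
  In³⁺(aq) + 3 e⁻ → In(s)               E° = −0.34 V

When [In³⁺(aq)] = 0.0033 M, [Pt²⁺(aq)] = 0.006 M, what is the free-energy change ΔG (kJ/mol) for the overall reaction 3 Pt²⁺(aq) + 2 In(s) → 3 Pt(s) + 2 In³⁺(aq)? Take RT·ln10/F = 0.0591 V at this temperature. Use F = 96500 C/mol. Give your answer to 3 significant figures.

E°cell = +1.19 − (−0.34) = +1.53 V; the balanced reaction transfers n = 6 electrons.
Q = [In³⁺(aq)]^2 / [Pt²⁺(aq)]^3 = 50.4, so log Q = 1.703 and E = +1.53 − (0.0591/6)(1.703) = +1.5132 V.
ΔG = −nFE = −(6)(96500)(+1.5132) J/mol = −876 kJ/mol.

−876 kJ/mol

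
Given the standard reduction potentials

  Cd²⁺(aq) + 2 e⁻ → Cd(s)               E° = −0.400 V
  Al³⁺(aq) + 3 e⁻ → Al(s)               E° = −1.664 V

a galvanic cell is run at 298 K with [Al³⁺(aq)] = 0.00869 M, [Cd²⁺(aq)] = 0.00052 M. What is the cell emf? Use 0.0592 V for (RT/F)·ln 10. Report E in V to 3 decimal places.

+1.207 V

The Cd²⁺/Cd couple has the more positive E°, so it is the cathode; Al³⁺/Al is the anode.
E°cell = −0.400 − (−1.664) = +1.264 V, with n = 6 electrons transferred.
For the overall reaction 3 Cd²⁺(aq) + 2 Al(s) → 3 Cd(s) + 2 Al³⁺(aq), Q = [Al³⁺(aq)]^2 / [Cd²⁺(aq)]^3 = 5.37×10^5, giving log Q = 5.730.
E = E° − (0.0592/n)·log Q = +1.264 − (0.0592/6)(5.730) = +1.207 V.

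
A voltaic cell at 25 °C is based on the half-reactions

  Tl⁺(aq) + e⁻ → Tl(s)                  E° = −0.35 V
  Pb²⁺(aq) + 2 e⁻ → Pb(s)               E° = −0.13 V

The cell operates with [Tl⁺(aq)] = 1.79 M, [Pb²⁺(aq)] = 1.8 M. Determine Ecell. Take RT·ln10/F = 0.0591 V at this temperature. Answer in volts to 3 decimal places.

+0.213 V

Since E°(Pb²⁺/Pb) > E°(Tl⁺/Tl), Pb²⁺/Pb serves as the cathode.
E°cell = −0.13 − (−0.35) = +0.22 V, with n = 2 electrons transferred.
The balanced reaction is Pb²⁺(aq) + 2 Tl(s) → Pb(s) + 2 Tl⁺(aq), so Q = [Tl⁺(aq)]^2 / [Pb²⁺(aq)] = 1.78 and log Q = 0.250.
By the Nernst equation, E = +0.22 − (0.0591/2)·(0.250) = +0.213 V.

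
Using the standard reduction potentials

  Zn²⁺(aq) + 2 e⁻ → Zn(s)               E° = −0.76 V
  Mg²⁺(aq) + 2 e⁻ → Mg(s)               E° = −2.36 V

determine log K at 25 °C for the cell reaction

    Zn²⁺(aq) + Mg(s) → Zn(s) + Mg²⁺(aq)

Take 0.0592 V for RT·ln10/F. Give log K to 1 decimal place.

The Zn²⁺/Zn couple is reduced (cathode); E°cell = −0.76 − (−2.36) = +1.60 V with n = 2.
At equilibrium E = 0, so log K = nE°cell / 0.0592 = (2)(+1.60) / 0.0592 = 54.1.

log K = 54.1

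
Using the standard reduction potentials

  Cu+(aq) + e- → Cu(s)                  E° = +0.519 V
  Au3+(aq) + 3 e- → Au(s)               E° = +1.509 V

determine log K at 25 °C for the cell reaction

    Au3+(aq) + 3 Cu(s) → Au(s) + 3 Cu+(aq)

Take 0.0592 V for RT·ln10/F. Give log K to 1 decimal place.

The Au³⁺/Au couple is reduced (cathode); E°cell = +1.509 − (+0.519) = +0.990 V with n = 3.
At equilibrium E = 0, so log K = nE°cell / 0.0592 = (3)(+0.990) / 0.0592 = 50.2.

log K = 50.2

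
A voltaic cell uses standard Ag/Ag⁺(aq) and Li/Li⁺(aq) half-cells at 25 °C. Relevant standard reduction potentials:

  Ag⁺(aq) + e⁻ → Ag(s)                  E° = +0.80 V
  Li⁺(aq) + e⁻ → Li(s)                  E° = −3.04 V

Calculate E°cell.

Of the two couples in this cell, the one with the more positive reduction potential is reduced at the cathode: here that is Ag⁺/Ag (+0.80 V); Li⁺/Li (−3.04 V) is the anode.
E°cell = E°(cathode) − E°(anode) = +0.80 − (−3.04) = +3.84 V.

+3.84 V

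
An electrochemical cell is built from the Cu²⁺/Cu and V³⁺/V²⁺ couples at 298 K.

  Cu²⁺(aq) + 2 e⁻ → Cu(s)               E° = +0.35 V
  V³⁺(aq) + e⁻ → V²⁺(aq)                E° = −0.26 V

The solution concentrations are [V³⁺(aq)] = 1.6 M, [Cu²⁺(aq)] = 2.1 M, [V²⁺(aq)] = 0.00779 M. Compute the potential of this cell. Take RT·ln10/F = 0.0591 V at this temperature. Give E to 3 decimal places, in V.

+0.483 V

The Cu²⁺/Cu couple has the more positive E°, so it is the cathode; V³⁺/V²⁺ is the anode.
E°cell = +0.35 − (−0.26) = +0.61 V, with n = 2 electrons transferred.
Balancing gives Cu²⁺(aq) + 2 V²⁺(aq) → Cu(s) + 2 V³⁺(aq); hence Q = [V³⁺(aq)]^2 / ([Cu²⁺(aq)]·[V²⁺(aq)]^2) = 2.01×10^4 (log Q = 4.303).
Applying E = E° − (RT ln10/nF)·log Q gives +0.61 − (0.0591/2)(4.303) = +0.483 V.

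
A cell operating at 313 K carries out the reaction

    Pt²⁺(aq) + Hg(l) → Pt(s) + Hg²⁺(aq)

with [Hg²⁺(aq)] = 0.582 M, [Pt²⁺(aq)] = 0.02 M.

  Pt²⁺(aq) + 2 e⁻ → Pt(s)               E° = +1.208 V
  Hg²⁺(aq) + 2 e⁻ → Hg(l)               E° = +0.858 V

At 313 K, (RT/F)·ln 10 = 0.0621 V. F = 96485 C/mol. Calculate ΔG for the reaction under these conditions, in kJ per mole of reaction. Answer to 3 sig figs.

−58.8 kJ/mol

With Pt²⁺/Pt reduced at the cathode, E°cell = +1.208 − (+0.858) = +0.350 V and n = 2.
The reaction quotient is [Hg²⁺(aq)] / [Pt²⁺(aq)] = 29.1; by Nernst, E = +0.350 − (0.0621/2)(1.464) = +0.3045 V.
ΔG = −nFE = −(2)(96485)(+0.3045) J/mol = −58.8 kJ/mol.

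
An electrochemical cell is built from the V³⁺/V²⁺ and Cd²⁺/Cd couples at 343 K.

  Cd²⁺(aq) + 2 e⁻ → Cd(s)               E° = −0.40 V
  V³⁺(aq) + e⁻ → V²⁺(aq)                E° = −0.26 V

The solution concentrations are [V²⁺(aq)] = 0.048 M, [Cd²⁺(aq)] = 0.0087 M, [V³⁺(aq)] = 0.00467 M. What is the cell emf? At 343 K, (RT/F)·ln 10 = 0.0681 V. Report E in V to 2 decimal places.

+0.14 V

The V³⁺/V²⁺ couple has the more positive E°, so it is the cathode; Cd²⁺/Cd is the anode.
The standard potential is −0.26 − (−0.40) = +0.14 V and the balanced reaction transfers n = 2 electrons.
For the overall reaction 2 V³⁺(aq) + Cd(s) → 2 V²⁺(aq) + Cd²⁺(aq), Q = ([V²⁺(aq)]^2·[Cd²⁺(aq)]) / [V³⁺(aq)]^2 = 0.919, giving log Q = −0.037.
E = E° − (0.0681/n)·log Q = +0.14 − (0.0681/2)(−0.037) = +0.14 V.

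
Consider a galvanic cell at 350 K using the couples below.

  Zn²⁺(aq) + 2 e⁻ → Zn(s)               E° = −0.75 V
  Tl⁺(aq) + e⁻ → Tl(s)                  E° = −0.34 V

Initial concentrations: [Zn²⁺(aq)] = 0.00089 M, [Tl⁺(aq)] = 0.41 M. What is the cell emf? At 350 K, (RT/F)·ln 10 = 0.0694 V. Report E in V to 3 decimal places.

+0.489 V

The Tl⁺/Tl couple has the more positive E°, so it is the cathode; Zn²⁺/Zn is the anode.
The standard potential is −0.34 − (−0.75) = +0.41 V and the balanced reaction transfers n = 2 electrons.
For the overall reaction 2 Tl⁺(aq) + Zn(s) → 2 Tl(s) + Zn²⁺(aq), Q = [Zn²⁺(aq)] / [Tl⁺(aq)]^2 = 0.00529, giving log Q = −2.276.
Applying E = E° − (RT ln10/nF)·log Q gives +0.41 − (0.0694/2)(−2.276) = +0.489 V.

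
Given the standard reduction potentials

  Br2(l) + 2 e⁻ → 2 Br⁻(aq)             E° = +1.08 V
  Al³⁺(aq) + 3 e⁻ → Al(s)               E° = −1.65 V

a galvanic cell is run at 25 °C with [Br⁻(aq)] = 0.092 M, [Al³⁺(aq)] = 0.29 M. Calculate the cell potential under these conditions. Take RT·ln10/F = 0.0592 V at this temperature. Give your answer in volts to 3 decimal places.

Since E°(Br₂/Br⁻) > E°(Al³⁺/Al), Br₂/Br⁻ serves as the cathode.
E°cell = +1.08 − (−1.65) = +2.73 V, with n = 6 electrons transferred.
The balanced reaction is 3 Br2(l) + 2 Al(s) → 6 Br⁻(aq) + 2 Al³⁺(aq), so Q = [Br⁻(aq)]^6·[Al³⁺(aq)]^2 = 5.1×10^−8 and log Q = −7.292.
E = E° − (0.0592/n)·log Q = +2.73 − (0.0592/6)(−7.292) = +2.802 V.

+2.802 V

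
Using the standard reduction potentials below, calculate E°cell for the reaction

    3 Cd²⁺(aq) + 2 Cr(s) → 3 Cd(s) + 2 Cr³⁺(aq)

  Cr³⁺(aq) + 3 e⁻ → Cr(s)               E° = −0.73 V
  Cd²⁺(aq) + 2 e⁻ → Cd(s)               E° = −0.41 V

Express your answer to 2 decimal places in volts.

+0.32 V

In the reaction as written, Cd²⁺(aq) is reduced (cathode) and Cr³⁺(aq) is produced by oxidation at the anode.
E°cell = E°(cathode) − E°(anode) = −0.41 − (−0.73) = +0.32 V.
The positive value indicates the reaction is spontaneous as written.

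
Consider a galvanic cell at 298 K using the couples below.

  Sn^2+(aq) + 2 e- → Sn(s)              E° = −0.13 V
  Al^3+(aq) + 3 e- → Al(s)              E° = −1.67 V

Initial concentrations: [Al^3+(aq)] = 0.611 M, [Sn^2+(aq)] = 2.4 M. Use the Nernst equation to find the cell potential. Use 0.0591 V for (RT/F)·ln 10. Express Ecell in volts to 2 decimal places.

+1.56 V

Sn²⁺/Sn is reduced (cathode, E° = −0.13 V) and Al³⁺/Al is oxidized (anode).
E°cell = −0.13 − (−1.67) = +1.54 V, with n = 6 electrons transferred.
Balancing gives 3 Sn^2+(aq) + 2 Al(s) → 3 Sn(s) + 2 Al^3+(aq); hence Q = [Al^3+(aq)]^2 / [Sn^2+(aq)]^3 = 0.027 (log Q = −1.569).
By the Nernst equation, E = +1.54 − (0.0591/6)·(−1.569) = +1.56 V.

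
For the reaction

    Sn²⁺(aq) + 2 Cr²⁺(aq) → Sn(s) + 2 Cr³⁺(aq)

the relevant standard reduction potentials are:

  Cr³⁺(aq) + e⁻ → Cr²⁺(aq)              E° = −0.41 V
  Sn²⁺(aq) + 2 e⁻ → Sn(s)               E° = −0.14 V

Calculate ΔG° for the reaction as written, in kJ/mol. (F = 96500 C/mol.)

−52.1 kJ/mol

In the reaction as written Sn²⁺(aq) is reduced, so the Sn²⁺/Sn couple is the cathode and Cr³⁺/Cr²⁺ is the anode.
E°cell = −0.14 − (−0.41) = +0.27 V; balancing electrons gives n = 2.
ΔG° = −nFE°cell = −(2)(96500)(+0.27) J/mol = −52.1 kJ/mol.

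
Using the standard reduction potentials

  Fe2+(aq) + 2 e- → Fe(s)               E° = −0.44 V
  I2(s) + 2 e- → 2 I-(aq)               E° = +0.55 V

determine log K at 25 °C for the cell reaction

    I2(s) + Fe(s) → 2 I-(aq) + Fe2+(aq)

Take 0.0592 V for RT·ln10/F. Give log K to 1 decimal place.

The I₂/I⁻ couple is reduced (cathode); E°cell = +0.55 − (−0.44) = +0.99 V with n = 2.
At equilibrium E = 0, so log K = nE°cell / 0.0592 = (2)(+0.99) / 0.0592 = 33.4.

log K = 33.4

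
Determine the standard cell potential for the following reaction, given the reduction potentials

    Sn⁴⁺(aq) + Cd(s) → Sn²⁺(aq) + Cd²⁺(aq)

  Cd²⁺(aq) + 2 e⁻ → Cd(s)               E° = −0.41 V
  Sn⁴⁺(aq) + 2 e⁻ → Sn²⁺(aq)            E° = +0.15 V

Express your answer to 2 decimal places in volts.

Sn⁴⁺(aq) gains electrons, so the Sn⁴⁺/Sn²⁺ couple is the cathode; the Cd²⁺/Cd couple is the anode.
E°cell = E°(cathode) − E°(anode) = +0.15 − (−0.41) = +0.56 V.

+0.56 V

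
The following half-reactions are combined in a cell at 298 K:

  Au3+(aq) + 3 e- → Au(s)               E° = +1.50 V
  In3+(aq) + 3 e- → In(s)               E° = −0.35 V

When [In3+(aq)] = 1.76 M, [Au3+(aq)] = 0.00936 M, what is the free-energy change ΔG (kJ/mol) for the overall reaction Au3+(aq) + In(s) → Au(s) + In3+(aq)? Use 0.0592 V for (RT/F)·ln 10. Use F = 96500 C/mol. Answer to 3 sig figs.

E°cell = +1.50 − (−0.35) = +1.85 V; the balanced reaction transfers n = 3 electrons.
Q = [In3+(aq)] / [Au3+(aq)] = 188, so log Q = 2.274 and E = +1.85 − (0.0592/3)(2.274) = +1.8051 V.
Finally ΔG = −nFE = −(3)(96500 C/mol)(+1.8051 V) = −523 kJ/mol.

−523 kJ/mol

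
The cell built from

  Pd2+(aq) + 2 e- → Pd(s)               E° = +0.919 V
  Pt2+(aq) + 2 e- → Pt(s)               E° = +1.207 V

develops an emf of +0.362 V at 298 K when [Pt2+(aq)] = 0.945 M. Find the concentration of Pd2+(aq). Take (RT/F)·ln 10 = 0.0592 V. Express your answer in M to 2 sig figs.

With Pt²⁺/Pt at the cathode and Pd²⁺/Pd at the anode, E°cell = +1.207 − (+0.919) = +0.288 V (n = 2).
Rearranging E = E° − (0.0592/n)·log Q gives log Q = 2(+0.288 − (+0.362))/0.0592 = −2.500.
For Pt2+(aq) + Pd(s) → Pt(s) + Pd2+(aq), the reaction quotient is Q = [Pd2+(aq)] / [Pt2+(aq)].
Substituting the known concentrations and solving, log [Pd2+(aq)] = −2.525 and [Pd2+(aq)] = 0.0030 M.

0.0030 M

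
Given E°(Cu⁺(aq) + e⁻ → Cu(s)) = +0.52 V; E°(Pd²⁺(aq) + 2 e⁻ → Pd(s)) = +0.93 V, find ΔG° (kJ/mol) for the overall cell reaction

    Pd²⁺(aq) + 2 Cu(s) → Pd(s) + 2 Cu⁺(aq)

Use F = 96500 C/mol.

In the reaction as written Pd²⁺(aq) is reduced, so the Pd²⁺/Pd couple is the cathode and Cu⁺/Cu is the anode.
E°cell = +0.93 − (+0.52) = +0.41 V; balancing electrons gives n = 2.
ΔG° = −nFE°cell = −(2)(96500)(+0.41) J/mol = −79.1 kJ/mol.

−79.1 kJ/mol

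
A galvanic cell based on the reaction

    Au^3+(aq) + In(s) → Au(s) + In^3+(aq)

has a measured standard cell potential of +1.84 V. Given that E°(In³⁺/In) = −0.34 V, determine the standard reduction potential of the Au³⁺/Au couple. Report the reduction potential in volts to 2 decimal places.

In the reaction as written the Au³⁺/Au couple is reduced (cathode) and In³⁺/In is oxidized (anode), so E°cell = E°(Au³⁺/Au) − E°(In³⁺/In).
E°(Au³⁺/Au) = E°cell + E°(anode) = +1.84 + (−0.34) = +1.50 V.

+1.50 V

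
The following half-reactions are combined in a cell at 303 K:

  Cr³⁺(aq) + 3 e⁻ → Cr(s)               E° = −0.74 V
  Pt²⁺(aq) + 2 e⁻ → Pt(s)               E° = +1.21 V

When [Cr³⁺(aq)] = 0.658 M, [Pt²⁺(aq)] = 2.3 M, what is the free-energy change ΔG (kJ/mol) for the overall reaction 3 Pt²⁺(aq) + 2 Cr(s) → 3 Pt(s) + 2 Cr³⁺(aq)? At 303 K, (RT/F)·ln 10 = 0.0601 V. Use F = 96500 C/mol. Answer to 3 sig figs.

The standard cell potential is +1.21 − (−0.74) = +1.95 V, with n = 6 electrons in the balanced equation.
Here Q = [Cr³⁺(aq)]^2 / [Pt²⁺(aq)]^3 = 0.0356 (log Q = −1.449), giving E = +1.95 − (0.0601/6)·(−1.449) = +1.9645 V.
Finally ΔG = −nFE = −(6)(96500 C/mol)(+1.9645 V) = −1140 kJ/mol.

−1140 kJ/mol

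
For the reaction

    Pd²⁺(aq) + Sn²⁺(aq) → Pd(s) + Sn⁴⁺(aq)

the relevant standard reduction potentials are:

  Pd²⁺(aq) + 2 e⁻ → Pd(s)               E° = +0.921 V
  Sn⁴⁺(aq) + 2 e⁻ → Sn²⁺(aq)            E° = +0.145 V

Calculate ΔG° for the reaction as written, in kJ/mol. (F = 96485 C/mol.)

−150 kJ/mol

In the reaction as written Pd²⁺(aq) is reduced, so the Pd²⁺/Pd couple is the cathode and Sn⁴⁺/Sn²⁺ is the anode.
E°cell = +0.921 − (+0.145) = +0.776 V; balancing electrons gives n = 2.
ΔG° = −nFE°cell = −(2)(96485)(+0.776) J/mol = −150 kJ/mol.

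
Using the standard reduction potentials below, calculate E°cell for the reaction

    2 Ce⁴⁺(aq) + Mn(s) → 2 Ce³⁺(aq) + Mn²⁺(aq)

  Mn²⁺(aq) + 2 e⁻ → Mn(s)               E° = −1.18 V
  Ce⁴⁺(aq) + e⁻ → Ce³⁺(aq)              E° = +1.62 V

In the reaction as written, Ce⁴⁺(aq) is reduced (cathode) and Mn²⁺(aq) is produced by oxidation at the anode.
E°cell = E°(cathode) − E°(anode) = +1.62 − (−1.18) = +2.80 V.
The positive value indicates the reaction is spontaneous as written.

+2.80 V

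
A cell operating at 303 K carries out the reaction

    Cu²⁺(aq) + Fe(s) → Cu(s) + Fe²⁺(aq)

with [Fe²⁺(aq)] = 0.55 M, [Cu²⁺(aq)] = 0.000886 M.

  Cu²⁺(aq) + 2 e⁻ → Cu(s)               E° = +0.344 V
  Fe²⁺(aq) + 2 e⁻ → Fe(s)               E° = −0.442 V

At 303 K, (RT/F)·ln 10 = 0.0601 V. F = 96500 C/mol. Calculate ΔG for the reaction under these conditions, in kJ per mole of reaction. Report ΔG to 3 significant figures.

With Cu²⁺/Cu reduced at the cathode, E°cell = +0.344 − (−0.442) = +0.786 V and n = 2.
Here Q = [Fe²⁺(aq)] / [Cu²⁺(aq)] = 621 (log Q = 2.793), giving E = +0.786 − (0.0601/2)·(2.793) = +0.7021 V.
Finally ΔG = −nFE = −(2)(96500 C/mol)(+0.7021 V) = −136 kJ/mol.

−136 kJ/mol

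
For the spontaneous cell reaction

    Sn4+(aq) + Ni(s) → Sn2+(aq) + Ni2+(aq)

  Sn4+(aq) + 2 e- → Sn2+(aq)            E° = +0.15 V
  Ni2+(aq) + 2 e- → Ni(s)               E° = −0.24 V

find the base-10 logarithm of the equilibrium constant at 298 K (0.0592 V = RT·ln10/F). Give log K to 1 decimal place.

log K = 13.2

The Sn⁴⁺/Sn²⁺ couple is reduced (cathode); E°cell = +0.15 − (−0.24) = +0.39 V with n = 2.
At equilibrium E = 0, so log K = nE°cell / 0.0592 = (2)(+0.39) / 0.0592 = 13.2.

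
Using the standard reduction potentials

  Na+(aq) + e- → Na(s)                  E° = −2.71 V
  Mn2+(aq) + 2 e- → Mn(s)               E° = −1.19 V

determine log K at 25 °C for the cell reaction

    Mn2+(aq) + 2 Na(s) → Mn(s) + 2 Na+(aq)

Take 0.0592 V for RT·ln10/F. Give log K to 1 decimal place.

log K = 51.4

The Mn²⁺/Mn couple is reduced (cathode); E°cell = −1.19 − (−2.71) = +1.52 V with n = 2.
At equilibrium E = 0, so log K = nE°cell / 0.0592 = (2)(+1.52) / 0.0592 = 51.4.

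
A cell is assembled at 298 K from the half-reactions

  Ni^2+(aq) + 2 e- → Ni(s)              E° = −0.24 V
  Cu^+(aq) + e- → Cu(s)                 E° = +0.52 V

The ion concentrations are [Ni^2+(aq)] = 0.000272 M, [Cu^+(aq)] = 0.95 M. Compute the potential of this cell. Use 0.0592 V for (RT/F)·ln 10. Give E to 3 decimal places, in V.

Cu⁺/Cu is reduced (cathode, E° = +0.52 V) and Ni²⁺/Ni is oxidized (anode).
The standard potential is +0.52 − (−0.24) = +0.76 V and the balanced reaction transfers n = 2 electrons.
For the overall reaction 2 Cu^+(aq) + Ni(s) → 2 Cu(s) + Ni^2+(aq), Q = [Ni^2+(aq)] / [Cu^+(aq)]^2 = 0.000301, giving log Q = −3.521.
By the Nernst equation, E = +0.76 − (0.0592/2)·(−3.521) = +0.864 V.

+0.864 V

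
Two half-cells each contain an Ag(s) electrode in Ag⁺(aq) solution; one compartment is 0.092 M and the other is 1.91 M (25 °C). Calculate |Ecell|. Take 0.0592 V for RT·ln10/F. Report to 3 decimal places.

For a concentration cell E°cell = 0, since both electrodes use the same couple.
The compartment with the higher Ag⁺(aq) concentration (1.91 M) acts as the cathode; ions are reduced there and produced at the dilute (0.092 M) anode.
With n = 1, Ecell = −(0.0592/1)·log([dilute]/[conc]) = −(0.0592/1)·log(0.092/1.91) = +0.078 V.

0.078 V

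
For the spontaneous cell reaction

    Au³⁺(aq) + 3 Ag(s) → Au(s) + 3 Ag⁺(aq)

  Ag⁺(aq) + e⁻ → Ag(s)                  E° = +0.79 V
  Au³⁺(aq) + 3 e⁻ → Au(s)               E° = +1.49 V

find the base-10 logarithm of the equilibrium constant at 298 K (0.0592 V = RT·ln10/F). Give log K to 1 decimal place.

log K = 35.5

The Au³⁺/Au couple is reduced (cathode); E°cell = +1.49 − (+0.79) = +0.70 V with n = 3.
At equilibrium E = 0, so log K = nE°cell / 0.0592 = (3)(+0.70) / 0.0592 = 35.5.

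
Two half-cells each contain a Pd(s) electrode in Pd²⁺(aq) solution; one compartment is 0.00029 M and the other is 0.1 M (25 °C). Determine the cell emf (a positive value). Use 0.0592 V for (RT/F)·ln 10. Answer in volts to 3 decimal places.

For a concentration cell E°cell = 0, since both electrodes use the same couple.
The compartment with the higher Pd²⁺(aq) concentration (0.1 M) acts as the cathode; ions are reduced there and produced at the dilute (0.00029 M) anode.
With n = 2, Ecell = −(0.0592/2)·log([dilute]/[conc]) = −(0.0592/2)·log(0.00029/0.1) = +0.075 V.

0.075 V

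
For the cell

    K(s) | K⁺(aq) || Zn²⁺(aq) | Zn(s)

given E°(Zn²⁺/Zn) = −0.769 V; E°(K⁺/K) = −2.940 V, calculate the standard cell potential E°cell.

+2.171 V

By convention the left-hand electrode in cell notation is the anode (oxidation) and the right-hand electrode is the cathode (reduction).
E°cell = E°(right) − E°(left) = −0.769 − (−2.940) = +2.171 V.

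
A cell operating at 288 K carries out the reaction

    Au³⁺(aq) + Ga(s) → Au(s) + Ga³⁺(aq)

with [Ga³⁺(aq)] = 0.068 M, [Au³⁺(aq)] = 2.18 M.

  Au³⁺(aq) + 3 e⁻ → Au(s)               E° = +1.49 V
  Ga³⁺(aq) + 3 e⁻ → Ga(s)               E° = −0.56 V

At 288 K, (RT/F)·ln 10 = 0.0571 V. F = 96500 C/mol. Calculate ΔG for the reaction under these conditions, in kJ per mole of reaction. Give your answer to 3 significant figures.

−602 kJ/mol

E°cell = +1.49 − (−0.56) = +2.05 V; the balanced reaction transfers n = 3 electrons.
Here Q = [Ga³⁺(aq)] / [Au³⁺(aq)] = 0.0312 (log Q = −1.506), giving E = +2.05 − (0.0571/3)·(−1.506) = +2.0787 V.
Finally ΔG = −nFE = −(3)(96500 C/mol)(+2.0787 V) = −602 kJ/mol.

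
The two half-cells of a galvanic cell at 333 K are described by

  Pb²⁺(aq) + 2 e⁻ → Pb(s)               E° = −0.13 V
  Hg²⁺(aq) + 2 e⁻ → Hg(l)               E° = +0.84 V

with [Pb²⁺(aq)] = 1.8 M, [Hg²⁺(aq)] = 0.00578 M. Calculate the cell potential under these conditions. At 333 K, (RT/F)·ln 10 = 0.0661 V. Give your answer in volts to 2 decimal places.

The Hg²⁺/Hg couple has the more positive E°, so it is the cathode; Pb²⁺/Pb is the anode.
The standard potential is +0.84 − (−0.13) = +0.97 V and the balanced reaction transfers n = 2 electrons.
Balancing gives Hg²⁺(aq) + Pb(s) → Hg(l) + Pb²⁺(aq); hence Q = [Pb²⁺(aq)] / [Hg²⁺(aq)] = 311 (log Q = 2.493).
By the Nernst equation, E = +0.97 − (0.0661/2)·(2.493) = +0.89 V.

+0.89 V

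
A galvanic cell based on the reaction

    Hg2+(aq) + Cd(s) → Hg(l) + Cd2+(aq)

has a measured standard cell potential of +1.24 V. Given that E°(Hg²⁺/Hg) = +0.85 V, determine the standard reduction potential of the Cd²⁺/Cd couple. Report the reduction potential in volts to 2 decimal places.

−0.39 V

In the reaction as written the Hg²⁺/Hg couple is reduced (cathode) and Cd²⁺/Cd is oxidized (anode), so E°cell = E°(Hg²⁺/Hg) − E°(Cd²⁺/Cd).
E°(Cd²⁺/Cd) = E°(cathode) − E°cell = +0.85 − (+1.24) = −0.39 V.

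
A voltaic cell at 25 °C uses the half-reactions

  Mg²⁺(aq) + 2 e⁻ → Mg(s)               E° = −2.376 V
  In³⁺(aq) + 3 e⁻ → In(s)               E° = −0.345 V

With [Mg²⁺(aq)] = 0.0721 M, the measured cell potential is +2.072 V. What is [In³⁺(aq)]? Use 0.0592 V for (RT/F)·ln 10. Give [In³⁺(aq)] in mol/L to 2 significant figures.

With In³⁺/In at the cathode and Mg²⁺/Mg at the anode, E°cell = −0.345 − (−2.376) = +2.031 V (n = 6).
From the Nernst equation, log Q = n(E° − E)/0.0592 = 6·(+2.031 − (+2.072))/0.0592 = −4.155.
For 2 In³⁺(aq) + 3 Mg(s) → 2 In(s) + 3 Mg²⁺(aq), the reaction quotient is Q = [Mg²⁺(aq)]^3 / [In³⁺(aq)]^2.
Solving for the unknown gives log [In³⁺(aq)] = 0.364, so [In³⁺(aq)] ≈ 2.3 M.

2.3 M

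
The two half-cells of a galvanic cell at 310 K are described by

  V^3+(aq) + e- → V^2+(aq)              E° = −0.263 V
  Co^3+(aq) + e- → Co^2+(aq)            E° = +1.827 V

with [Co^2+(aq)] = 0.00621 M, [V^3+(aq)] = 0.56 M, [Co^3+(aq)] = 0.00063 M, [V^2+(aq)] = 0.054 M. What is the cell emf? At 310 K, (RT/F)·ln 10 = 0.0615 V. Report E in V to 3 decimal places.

Co³⁺/Co²⁺ is reduced (cathode, E° = +1.827 V) and V³⁺/V²⁺ is oxidized (anode).
E°cell = E°cat − E°an = +1.827 − (−0.263) = +2.090 V; n = 1.
Balancing gives Co^3+(aq) + V^2+(aq) → Co^2+(aq) + V^3+(aq); hence Q = ([Co^2+(aq)]·[V^3+(aq)]) / ([Co^3+(aq)]·[V^2+(aq)]) = 102 (log Q = 2.010).
By the Nernst equation, E = +2.090 − (0.0615/1)·(2.010) = +1.966 V.

+1.966 V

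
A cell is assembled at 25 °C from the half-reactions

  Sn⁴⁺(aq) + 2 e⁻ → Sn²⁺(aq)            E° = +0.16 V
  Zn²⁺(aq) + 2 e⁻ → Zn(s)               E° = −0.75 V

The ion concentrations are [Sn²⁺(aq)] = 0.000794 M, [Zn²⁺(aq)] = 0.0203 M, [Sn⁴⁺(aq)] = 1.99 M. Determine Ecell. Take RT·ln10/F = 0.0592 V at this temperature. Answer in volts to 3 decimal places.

+1.061 V

Sn⁴⁺/Sn²⁺ is reduced (cathode, E° = +0.16 V) and Zn²⁺/Zn is oxidized (anode).
The standard potential is +0.16 − (−0.75) = +0.91 V and the balanced reaction transfers n = 2 electrons.
Balancing gives Sn⁴⁺(aq) + Zn(s) → Sn²⁺(aq) + Zn²⁺(aq); hence Q = ([Sn²⁺(aq)]·[Zn²⁺(aq)]) / [Sn⁴⁺(aq)] = 8.1×10^−6 (log Q = −5.092).
E = E° − (0.0592/n)·log Q = +0.91 − (0.0592/2)(−5.092) = +1.061 V.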